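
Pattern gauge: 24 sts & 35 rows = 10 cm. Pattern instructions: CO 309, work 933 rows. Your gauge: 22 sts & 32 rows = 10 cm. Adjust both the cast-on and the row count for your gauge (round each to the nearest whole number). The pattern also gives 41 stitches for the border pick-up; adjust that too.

Cast on 283 stitches; work 853 rows; border pick-up 38 stitches.

Stitches: 309 × 22/24 = 283.25 → 283.
Rows: 933 × 32/35 = 853.03 → 853.
border pick-up: 41 × 22/24 = 37.58 → 38.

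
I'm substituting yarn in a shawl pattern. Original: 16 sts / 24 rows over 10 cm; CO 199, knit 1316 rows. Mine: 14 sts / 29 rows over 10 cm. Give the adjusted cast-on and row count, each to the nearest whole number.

Cast on 174 stitches; work 1590 rows.

Stitches: 199 × 14/16 = 174.12 → 174.
Rows: 1316 × 29/24 = 1590.17 → 1590.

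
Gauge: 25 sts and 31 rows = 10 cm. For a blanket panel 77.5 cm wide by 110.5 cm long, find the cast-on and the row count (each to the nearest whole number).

Stitch gauge = 25/10 = 2.5 sts/cm; 77.5 × 2.5 = 193.75 → 194 sts.
Row gauge = 31/10 = 3.1 rows/cm; 110.5 × 3.1 = 342.55 → 343 rows.

Cast on 194 stitches and work 343 rows.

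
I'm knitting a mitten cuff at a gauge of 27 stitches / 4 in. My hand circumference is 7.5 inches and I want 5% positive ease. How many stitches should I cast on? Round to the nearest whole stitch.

Finished = 7.5 × 1.05 = 7.88 in.
27 / 4 = 6.75 sts per inch.
7.88 × 6.75 = 53.16 sts.
→ 53 sts.

CO 53 sts.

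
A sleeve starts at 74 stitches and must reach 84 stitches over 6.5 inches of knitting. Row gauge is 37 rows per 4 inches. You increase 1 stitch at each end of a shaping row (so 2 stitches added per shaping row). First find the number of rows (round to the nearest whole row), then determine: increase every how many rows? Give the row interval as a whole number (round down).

Increase every 12th row.

Rows = 6.5 × 9.25 = 60.1 → 60 rows.
Stitches to add: 10 → 5 shaping rows (at 2 st each).
60 / 5 = 12.00 → every 12 rows.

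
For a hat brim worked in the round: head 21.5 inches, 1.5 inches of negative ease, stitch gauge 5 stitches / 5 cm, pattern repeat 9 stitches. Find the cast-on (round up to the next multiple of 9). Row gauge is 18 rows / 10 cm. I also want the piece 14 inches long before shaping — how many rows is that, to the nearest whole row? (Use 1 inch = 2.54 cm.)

Cast on 54 stitches; work 64 rows.

Finished = 21.5 − 1.5 = 20 inches.
20 inches × 2.54 = 50.80 cm.
5/5 = 1 sts per cm; 50.80 × 1 = 50.80 sts.
Next multiple of 9 → 54.
14 inches = 35.56 cm; × 1.8 = 64.01 → 64 rows.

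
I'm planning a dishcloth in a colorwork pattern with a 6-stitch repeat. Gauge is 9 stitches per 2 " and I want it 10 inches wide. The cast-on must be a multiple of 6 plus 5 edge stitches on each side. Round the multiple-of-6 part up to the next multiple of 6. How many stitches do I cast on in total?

9 / 2 = 4.5 sts per inch.
10 × 4.5 = 45.00 sts.
Less 10 edge sts → 35.00 for the repeat.
Next multiple of 6: 36.
Add back 10 edge sts → 46.

46 stitches.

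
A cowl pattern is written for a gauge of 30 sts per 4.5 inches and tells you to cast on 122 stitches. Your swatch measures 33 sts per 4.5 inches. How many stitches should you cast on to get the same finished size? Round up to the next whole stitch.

Scale factor = 33 / 30 = 1.100.
122 × 33 / 30 = 134.20 sts.
→ 135 sts.

Cast on 135 stitches.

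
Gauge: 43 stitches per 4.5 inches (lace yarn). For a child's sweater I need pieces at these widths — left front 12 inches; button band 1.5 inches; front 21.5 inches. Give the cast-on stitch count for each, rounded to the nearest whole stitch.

Rate = 43/4.5 = 9.556 sts per in.
left front: 12 × 9.556 = 114.67 → 115.
button band: 1.5 × 9.556 = 14.33 → 14.
front: 21.5 × 9.556 = 205.44 → 205.

left front 115; button band 14; front 205.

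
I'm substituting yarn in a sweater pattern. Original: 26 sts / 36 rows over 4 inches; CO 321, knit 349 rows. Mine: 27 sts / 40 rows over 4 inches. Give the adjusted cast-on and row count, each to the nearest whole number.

Stitches: 321 × 27/26 = 333.35 → 333.
Rows: 349 × 40/36 = 387.78 → 388.

Cast on 333 stitches; work 388 rows.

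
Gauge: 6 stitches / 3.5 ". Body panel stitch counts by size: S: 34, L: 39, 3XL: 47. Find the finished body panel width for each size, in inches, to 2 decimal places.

S 19.83 inches; L 22.75 inches; 3XL 27.42 inches.

6/3.5 = 1.714 sts per in.
S: 34 / 1.714 = 19.833 → 19.83 in.
L: 39 / 1.714 = 22.750 → 22.75 in.
3XL: 47 / 1.714 = 27.417 → 27.42 in.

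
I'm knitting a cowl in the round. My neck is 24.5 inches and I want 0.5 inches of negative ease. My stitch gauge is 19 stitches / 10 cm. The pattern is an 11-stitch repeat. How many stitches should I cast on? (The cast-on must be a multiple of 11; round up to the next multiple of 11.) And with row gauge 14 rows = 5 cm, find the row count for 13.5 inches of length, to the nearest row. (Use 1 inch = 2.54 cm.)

Finished = 24.5 − 0.5 = 24 inches.
24 inches × 2.54 = 60.96 cm.
19/10 = 1.9 sts per cm; 60.96 × 1.9 = 115.82 sts.
Next multiple of 11 → 121.
13.5 inches = 34.29 cm; × 2.8 = 96.01 → 96 rows.

Cast on 121 stitches; work 96 rows.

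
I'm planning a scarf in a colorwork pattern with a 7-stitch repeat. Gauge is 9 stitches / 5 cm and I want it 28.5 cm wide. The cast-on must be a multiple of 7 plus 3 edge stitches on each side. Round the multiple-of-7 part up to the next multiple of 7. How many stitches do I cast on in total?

CO 55 sts.

9 / 5 = 1.8 sts per cm.
28.5 × 1.8 = 51.30 sts.
Less 6 edge sts → 45.30 for the repeat.
Next multiple of 7: 49.
Add back 6 edge sts → 55.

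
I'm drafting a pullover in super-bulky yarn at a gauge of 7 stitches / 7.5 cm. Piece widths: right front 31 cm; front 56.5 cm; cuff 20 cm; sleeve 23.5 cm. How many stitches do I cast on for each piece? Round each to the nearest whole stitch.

Rate = 7/7.5 = 0.933 sts per cm.
right front: 31 × 0.933 = 28.93 → 29.
front: 56.5 × 0.933 = 52.73 → 53.
cuff: 20 × 0.933 = 18.67 → 19.
sleeve: 23.5 × 0.933 = 21.93 → 22.

right front 29; front 53; cuff 19; sleeve 22.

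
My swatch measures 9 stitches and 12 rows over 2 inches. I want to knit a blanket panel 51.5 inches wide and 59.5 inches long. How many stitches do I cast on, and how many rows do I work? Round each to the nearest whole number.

Cast on 232 stitches and work 357 rows.

Stitch gauge = 9/2 = 4.5 sts/in; 51.5 × 4.5 = 231.75 → 232 sts.
Row gauge = 12/2 = 6 rows/in; 59.5 × 6 = 357.00 → 357 rows.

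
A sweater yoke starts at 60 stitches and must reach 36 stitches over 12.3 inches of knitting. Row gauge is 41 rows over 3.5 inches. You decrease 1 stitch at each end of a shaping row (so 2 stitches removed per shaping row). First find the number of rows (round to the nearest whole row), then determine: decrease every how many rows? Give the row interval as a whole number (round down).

Rows = 12.3 × 11.714 = 144.1 → 144 rows.
Stitches to remove: 24 → 12 shaping rows (at 2 st each).
144 / 12 = 12.00 → every 12 rows.

Decrease every 12th row.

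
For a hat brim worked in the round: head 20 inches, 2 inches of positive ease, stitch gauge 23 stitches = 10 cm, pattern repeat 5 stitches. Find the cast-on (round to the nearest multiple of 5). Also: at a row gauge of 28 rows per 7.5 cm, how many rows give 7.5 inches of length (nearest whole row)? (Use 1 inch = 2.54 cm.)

Cast on 130 stitches; work 71 rows.

Finished = 20 + 2 = 22 inches.
22 inches × 2.54 = 55.88 cm.
23/10 = 2.3 sts per cm; 55.88 × 2.3 = 128.52 sts.
Nearest multiple of 5 → 130.
7.5 inches = 19.05 cm; × 3.733 = 71.12 → 71 rows.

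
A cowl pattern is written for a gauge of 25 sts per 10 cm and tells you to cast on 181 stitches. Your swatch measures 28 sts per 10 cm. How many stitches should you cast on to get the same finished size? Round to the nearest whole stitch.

Scale factor = 28 / 25 = 1.120.
181 × 28 / 25 = 202.72 sts.
→ 203 sts.

203 stitches.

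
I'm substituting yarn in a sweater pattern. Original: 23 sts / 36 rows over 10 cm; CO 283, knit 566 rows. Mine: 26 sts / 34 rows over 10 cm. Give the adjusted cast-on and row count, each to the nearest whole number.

Stitches: 283 × 26/23 = 319.91 → 320.
Rows: 566 × 34/36 = 534.56 → 535.

Cast on 320 stitches; work 535 rows.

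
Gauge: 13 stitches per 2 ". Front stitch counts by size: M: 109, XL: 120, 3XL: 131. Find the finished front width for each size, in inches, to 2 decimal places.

13/2 = 6.5 sts per in.
M: 109 / 6.5 = 16.769 → 16.77 in.
XL: 120 / 6.5 = 18.462 → 18.46 in.
3XL: 131 / 6.5 = 20.154 → 20.15 in.

M 16.77 inches; XL 18.46 inches; 3XL 20.15 inches.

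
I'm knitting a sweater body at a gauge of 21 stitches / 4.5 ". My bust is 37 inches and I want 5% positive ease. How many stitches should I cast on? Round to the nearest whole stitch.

Cast on 181 stitches.

Finished = 37 × 1.05 = 38.85 in.
21 / 4.5 = 4.667 sts per inch.
38.85 × 4.667 = 181.30 sts.
→ 181 sts.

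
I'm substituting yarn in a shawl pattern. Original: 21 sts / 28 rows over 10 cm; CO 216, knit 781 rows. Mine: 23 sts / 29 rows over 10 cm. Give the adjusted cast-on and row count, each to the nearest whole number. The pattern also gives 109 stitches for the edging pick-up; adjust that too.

Stitches: 216 × 23/21 = 236.57 → 237.
Rows: 781 × 29/28 = 808.89 → 809.
edging pick-up: 109 × 23/21 = 119.38 → 119.

Cast on 237 stitches; work 809 rows; edging pick-up 119 stitches.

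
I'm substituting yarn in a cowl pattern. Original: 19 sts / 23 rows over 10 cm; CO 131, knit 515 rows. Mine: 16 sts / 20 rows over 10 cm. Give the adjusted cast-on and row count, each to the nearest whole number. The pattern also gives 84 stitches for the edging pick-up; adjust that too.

Cast on 110 stitches; work 448 rows; edging pick-up 71 stitches.

Stitches: 131 × 16/19 = 110.32 → 110.
Rows: 515 × 20/23 = 447.83 → 448.
edging pick-up: 84 × 16/19 = 70.74 → 71.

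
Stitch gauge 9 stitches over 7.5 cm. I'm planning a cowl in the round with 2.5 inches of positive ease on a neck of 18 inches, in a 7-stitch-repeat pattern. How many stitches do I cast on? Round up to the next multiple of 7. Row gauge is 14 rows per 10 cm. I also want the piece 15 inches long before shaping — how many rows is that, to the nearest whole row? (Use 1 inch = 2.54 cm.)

Cast on 63 stitches; work 53 rows.

Finished = 18 + 2.5 = 20.5 inches.
20.5 inches × 2.54 = 52.07 cm.
9/7.5 = 1.2 sts per cm; 52.07 × 1.2 = 62.48 sts.
Next multiple of 7 → 63.
15 inches = 38.10 cm; × 1.4 = 53.34 → 53 rows.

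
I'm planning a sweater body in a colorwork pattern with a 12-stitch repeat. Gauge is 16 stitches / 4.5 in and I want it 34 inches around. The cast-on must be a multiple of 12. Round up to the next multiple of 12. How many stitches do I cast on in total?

CO 132 sts.

16 / 4.5 = 3.556 sts per inch.
34 × 3.556 = 120.89 sts.
Next multiple of 12: 132.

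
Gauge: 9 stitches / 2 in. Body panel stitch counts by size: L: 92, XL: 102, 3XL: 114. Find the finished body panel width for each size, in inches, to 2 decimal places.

9/2 = 4.5 sts per in.
L: 92 / 4.5 = 20.444 → 20.44 in.
XL: 102 / 4.5 = 22.667 → 22.67 in.
3XL: 114 / 4.5 = 25.333 → 25.33 in.

L 20.44 inches; XL 22.67 inches; 3XL 25.33 inches.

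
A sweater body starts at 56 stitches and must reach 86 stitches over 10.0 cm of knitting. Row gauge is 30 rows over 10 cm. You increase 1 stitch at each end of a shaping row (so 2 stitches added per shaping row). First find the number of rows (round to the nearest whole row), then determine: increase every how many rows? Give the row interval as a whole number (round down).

Rows = 10.0 × 3 = 30.0 → 30 rows.
Stitches to add: 30 → 15 shaping rows (at 2 st each).
30 / 15 = 2.00 → every 2 rows.

Increase every 2nd row.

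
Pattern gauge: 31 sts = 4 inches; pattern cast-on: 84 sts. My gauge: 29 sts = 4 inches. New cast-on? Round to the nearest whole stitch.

Scale factor = 29 / 31 = 0.935.
84 × 29 / 31 = 78.58 sts.
→ 79 sts.

CO 79 sts.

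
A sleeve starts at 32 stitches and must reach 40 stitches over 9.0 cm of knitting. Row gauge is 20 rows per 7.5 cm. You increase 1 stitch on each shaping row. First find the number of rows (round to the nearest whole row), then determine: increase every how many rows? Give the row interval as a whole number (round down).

Rows = 9.0 × 2.667 = 24.0 → 24 rows.
Stitches to add: 8 → 8 shaping rows (at 1 st each).
24 / 8 = 3.00 → every 3 rows.

Increase every 3rd row.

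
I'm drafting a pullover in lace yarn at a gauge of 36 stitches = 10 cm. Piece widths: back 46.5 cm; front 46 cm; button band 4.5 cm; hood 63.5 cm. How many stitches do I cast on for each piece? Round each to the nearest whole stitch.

back 167; front 166; button band 16; hood 229.

Rate = 36/10 = 3.6 sts per cm.
back: 46.5 × 3.6 = 167.40 → 167.
front: 46 × 3.6 = 165.60 → 166.
button band: 4.5 × 3.6 = 16.20 → 16.
hood: 63.5 × 3.6 = 228.60 → 229.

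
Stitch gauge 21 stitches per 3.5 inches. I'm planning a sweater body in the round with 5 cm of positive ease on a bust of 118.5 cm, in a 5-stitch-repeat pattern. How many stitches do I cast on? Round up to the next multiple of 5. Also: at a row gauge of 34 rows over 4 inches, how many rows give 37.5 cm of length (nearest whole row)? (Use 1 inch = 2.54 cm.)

Finished = 118.5 + 5 = 123.5 cm.
123.5 cm × 1/2.54 = 48.62 inches.
21/3.5 = 6 sts per in; 48.62 × 6 = 291.73 sts.
Next multiple of 5 → 295.
37.5 cm = 14.76 inches; × 8.5 = 125.49 → 125 rows.

Cast on 295 stitches; work 125 rows.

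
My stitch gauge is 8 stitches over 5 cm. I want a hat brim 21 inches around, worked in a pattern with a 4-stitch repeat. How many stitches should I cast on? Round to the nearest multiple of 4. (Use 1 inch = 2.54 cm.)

Cast on 84 stitches.

21 in = 21 × 2.54 = 53.34 cm.
8 / 5 = 1.6 sts/cm.
53.34 × 1.6 = 85.34 sts.
→ 84.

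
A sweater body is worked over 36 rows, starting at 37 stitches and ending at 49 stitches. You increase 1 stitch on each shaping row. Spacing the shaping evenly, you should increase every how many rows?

Increase every 3rd row.

Stitches to add: |49 − 37| = 12.
Shaping rows needed: 12 / 1 = 12.
36 rows / 12 = every 3 rows.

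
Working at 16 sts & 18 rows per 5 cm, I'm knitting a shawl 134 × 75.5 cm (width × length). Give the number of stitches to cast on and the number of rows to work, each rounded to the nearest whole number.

Stitch gauge = 16/5 = 3.2 sts/cm; 134 × 3.2 = 428.80 → 429 sts.
Row gauge = 18/5 = 3.6 rows/cm; 75.5 × 3.6 = 271.80 → 272 rows.

Cast on 429 stitches and work 272 rows.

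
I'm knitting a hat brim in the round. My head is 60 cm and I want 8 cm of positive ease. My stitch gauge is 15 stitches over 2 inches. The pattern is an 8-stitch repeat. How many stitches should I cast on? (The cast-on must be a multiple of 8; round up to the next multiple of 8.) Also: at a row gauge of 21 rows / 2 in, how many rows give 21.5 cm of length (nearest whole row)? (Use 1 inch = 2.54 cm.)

Cast on 208 stitches; work 89 rows.

Finished = 60 + 8 = 68 cm.
68 cm × 1/2.54 = 26.77 inches.
15/2 = 7.5 sts per in; 26.77 × 7.5 = 200.79 sts.
Next multiple of 8 → 208.
21.5 cm = 8.46 inches; × 10.5 = 88.88 → 89 rows.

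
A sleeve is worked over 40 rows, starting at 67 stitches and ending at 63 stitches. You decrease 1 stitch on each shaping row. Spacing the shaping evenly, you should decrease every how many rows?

Decrease every 10th row.

Stitches to remove: |63 − 67| = 4.
Shaping rows needed: 4 / 1 = 4.
40 rows / 4 = every 10 rows.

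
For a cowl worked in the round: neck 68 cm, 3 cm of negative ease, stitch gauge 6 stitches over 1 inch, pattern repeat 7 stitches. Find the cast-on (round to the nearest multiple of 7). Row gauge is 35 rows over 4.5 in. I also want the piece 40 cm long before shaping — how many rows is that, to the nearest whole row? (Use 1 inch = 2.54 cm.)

Cast on 154 stitches; work 122 rows.

Finished = 68 − 3 = 65 cm.
65 cm × 1/2.54 = 25.59 inches.
6/1 = 6 sts per in; 25.59 × 6 = 153.54 sts.
Nearest multiple of 7 → 154.
40 cm = 15.75 inches; × 7.778 = 122.48 → 122 rows.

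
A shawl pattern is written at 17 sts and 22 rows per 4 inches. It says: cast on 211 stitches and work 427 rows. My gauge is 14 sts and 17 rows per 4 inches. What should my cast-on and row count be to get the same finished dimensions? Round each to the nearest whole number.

Cast on 174 stitches; work 330 rows.

Stitches: 211 × 14/17 = 173.76 → 174.
Rows: 427 × 17/22 = 329.95 → 330.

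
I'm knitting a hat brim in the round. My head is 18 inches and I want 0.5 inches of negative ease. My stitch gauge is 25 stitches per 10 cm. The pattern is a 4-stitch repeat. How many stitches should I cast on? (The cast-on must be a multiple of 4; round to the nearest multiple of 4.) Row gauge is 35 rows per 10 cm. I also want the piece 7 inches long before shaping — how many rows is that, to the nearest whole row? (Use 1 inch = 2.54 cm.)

Cast on 112 stitches; work 62 rows.

Finished = 18 − 0.5 = 17.5 inches.
17.5 inches × 2.54 = 44.45 cm.
25/10 = 2.5 sts per cm; 44.45 × 2.5 = 111.12 sts.
Nearest multiple of 4 → 112.
7 inches = 17.78 cm; × 3.5 = 62.23 → 62 rows.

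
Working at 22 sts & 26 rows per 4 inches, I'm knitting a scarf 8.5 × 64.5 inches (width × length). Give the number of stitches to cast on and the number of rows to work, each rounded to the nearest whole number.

Cast on 47 stitches and work 419 rows.

Stitch gauge = 22/4 = 5.5 sts/in; 8.5 × 5.5 = 46.75 → 47 sts.
Row gauge = 26/4 = 6.5 rows/in; 64.5 × 6.5 = 419.25 → 419 rows.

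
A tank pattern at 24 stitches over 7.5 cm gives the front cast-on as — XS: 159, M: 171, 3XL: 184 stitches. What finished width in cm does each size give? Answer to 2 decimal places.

XS 49.69 cm; M 53.44 cm; 3XL 57.50 cm.

24/7.5 = 3.2 sts per cm.
XS: 159 / 3.2 = 49.688 → 49.69 cm.
M: 171 / 3.2 = 53.438 → 53.44 cm.
3XL: 184 / 3.2 = 57.500 → 57.50 cm.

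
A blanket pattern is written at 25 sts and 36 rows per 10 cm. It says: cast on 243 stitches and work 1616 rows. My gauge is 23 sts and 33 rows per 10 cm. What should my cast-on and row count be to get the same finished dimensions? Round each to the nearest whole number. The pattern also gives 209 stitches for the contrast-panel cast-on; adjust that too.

Stitches: 243 × 23/25 = 223.56 → 224.
Rows: 1616 × 33/36 = 1481.33 → 1481.
contrast-panel cast-on: 209 × 23/25 = 192.28 → 192.

Cast on 224 stitches; work 1481 rows; contrast-panel cast-on 192 stitches.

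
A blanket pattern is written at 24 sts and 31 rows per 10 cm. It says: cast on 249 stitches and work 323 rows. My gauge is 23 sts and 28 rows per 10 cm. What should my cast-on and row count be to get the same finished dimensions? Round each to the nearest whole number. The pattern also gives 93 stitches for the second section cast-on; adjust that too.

Stitches: 249 × 23/24 = 238.62 → 239.
Rows: 323 × 28/31 = 291.74 → 292.
second section cast-on: 93 × 23/24 = 89.12 → 89.

Cast on 239 stitches; work 292 rows; second section cast-on 89 stitches.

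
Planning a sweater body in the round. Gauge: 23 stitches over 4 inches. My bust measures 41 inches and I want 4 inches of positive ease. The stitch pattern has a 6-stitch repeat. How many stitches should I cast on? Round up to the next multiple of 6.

Cast on 264 stitches.

Finished = 41 + 4 = 45 inches.
23 / 4 = 5.75 sts/in.
45 × 5.75 = 258.75 sts.
Next multiple of 6: 264.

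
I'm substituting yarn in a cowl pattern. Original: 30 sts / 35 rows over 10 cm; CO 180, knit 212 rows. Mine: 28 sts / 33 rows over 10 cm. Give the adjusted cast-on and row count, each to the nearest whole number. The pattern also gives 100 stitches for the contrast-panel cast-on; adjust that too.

Cast on 168 stitches; work 200 rows; contrast-panel cast-on 93 stitches.

Stitches: 180 × 28/30 = 168.00 → 168.
Rows: 212 × 33/35 = 199.89 → 200.
contrast-panel cast-on: 100 × 28/30 = 93.33 → 93.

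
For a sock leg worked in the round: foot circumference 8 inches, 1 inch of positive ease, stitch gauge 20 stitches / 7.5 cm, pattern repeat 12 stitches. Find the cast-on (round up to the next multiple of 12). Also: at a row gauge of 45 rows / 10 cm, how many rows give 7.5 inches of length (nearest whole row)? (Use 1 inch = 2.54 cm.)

Cast on 72 stitches; work 86 rows.

Finished = 8 + 1 = 9 inches.
9 inches × 2.54 = 22.86 cm.
20/7.5 = 2.667 sts per cm; 22.86 × 2.667 = 60.96 sts.
Next multiple of 12 → 72.
7.5 inches = 19.05 cm; × 4.5 = 85.72 → 86 rows.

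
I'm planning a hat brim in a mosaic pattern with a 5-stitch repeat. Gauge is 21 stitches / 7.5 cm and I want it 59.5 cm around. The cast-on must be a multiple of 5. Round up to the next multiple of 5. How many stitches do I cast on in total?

170 stitches.

21 / 7.5 = 2.8 sts per cm.
59.5 × 2.8 = 166.60 sts.
Next multiple of 5: 170.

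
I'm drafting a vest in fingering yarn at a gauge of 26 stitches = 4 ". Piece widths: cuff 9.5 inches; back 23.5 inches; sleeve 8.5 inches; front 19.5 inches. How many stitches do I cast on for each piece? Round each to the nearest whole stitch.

cuff 62; back 153; sleeve 55; front 127.

Rate = 26/4 = 6.5 sts per in.
cuff: 9.5 × 6.5 = 61.75 → 62.
back: 23.5 × 6.5 = 152.75 → 153.
sleeve: 8.5 × 6.5 = 55.25 → 55.
front: 19.5 × 6.5 = 126.75 → 127.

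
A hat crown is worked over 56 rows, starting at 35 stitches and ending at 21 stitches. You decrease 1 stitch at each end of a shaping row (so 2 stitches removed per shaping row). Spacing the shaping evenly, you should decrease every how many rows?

Decrease every 8th row.

Stitches to remove: |21 − 35| = 14.
Shaping rows needed: 14 / 2 = 7.
56 rows / 7 = every 8 rows.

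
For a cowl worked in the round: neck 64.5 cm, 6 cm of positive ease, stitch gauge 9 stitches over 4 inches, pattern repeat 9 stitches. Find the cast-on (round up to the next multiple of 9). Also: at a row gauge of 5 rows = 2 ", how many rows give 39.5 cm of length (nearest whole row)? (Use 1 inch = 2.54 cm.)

Finished = 64.5 + 6 = 70.5 cm.
70.5 cm × 1/2.54 = 27.76 inches.
9/4 = 2.25 sts per in; 27.76 × 2.25 = 62.45 sts.
Next multiple of 9 → 63.
39.5 cm = 15.55 inches; × 2.5 = 38.88 → 39 rows.

Cast on 63 stitches; work 39 rows.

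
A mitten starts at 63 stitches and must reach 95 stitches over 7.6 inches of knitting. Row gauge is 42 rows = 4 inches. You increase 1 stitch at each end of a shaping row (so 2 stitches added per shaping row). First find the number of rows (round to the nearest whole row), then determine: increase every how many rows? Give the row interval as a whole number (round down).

Increase every 5th row.

Rows = 7.6 × 10.5 = 79.8 → 80 rows.
Stitches to add: 32 → 16 shaping rows (at 2 st each).
80 / 16 = 5.00 → every 5 rows.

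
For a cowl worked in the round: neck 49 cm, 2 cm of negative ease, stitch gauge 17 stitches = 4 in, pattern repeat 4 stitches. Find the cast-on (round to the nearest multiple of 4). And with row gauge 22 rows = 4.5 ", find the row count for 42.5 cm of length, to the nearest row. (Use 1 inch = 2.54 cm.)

Cast on 80 stitches; work 82 rows.

Finished = 49 − 2 = 47 cm.
47 cm × 1/2.54 = 18.50 inches.
17/4 = 4.25 sts per in; 18.50 × 4.25 = 78.64 sts.
Nearest multiple of 4 → 80.
42.5 cm = 16.73 inches; × 4.889 = 81.80 → 82 rows.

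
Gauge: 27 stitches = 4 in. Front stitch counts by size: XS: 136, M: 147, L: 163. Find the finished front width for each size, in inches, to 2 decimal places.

XS 20.15 inches; M 21.78 inches; L 24.15 inches.

27/4 = 6.75 sts per in.
XS: 136 / 6.75 = 20.148 → 20.15 in.
M: 147 / 6.75 = 21.778 → 21.78 in.
L: 163 / 6.75 = 24.148 → 24.15 in.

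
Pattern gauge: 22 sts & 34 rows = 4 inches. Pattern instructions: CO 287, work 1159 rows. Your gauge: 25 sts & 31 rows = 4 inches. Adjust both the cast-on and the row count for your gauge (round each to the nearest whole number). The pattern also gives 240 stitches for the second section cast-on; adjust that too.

Cast on 326 stitches; work 1057 rows; second section cast-on 273 stitches.

Stitches: 287 × 25/22 = 326.14 → 326.
Rows: 1159 × 31/34 = 1056.74 → 1057.
second section cast-on: 240 × 25/22 = 272.73 → 273.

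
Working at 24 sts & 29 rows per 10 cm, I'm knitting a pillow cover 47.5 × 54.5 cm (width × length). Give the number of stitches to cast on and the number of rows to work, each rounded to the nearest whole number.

Stitch gauge = 24/10 = 2.4 sts/cm; 47.5 × 2.4 = 114.00 → 114 sts.
Row gauge = 29/10 = 2.9 rows/cm; 54.5 × 2.9 = 158.05 → 158 rows.

Cast on 114 stitches and work 158 rows.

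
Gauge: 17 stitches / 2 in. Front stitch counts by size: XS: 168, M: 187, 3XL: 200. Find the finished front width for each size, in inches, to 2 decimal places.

XS 19.76 inches; M 22.00 inches; 3XL 23.53 inches.

17/2 = 8.5 sts per in.
XS: 168 / 8.5 = 19.765 → 19.76 in.
M: 187 / 8.5 = 22.000 → 22.00 in.
3XL: 200 / 8.5 = 23.529 → 23.53 in.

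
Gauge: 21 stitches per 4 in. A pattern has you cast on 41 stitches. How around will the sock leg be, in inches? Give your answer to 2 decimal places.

7.81 inches.

21 stitches / 4 inch = 5.25 stitches per inch.
41 / 5.25 = 7.810 inches.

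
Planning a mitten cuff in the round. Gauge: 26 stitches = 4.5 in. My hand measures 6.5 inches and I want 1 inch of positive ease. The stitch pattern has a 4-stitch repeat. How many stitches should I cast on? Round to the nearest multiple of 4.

CO 44 sts.

Finished = 6.5 + 1 = 7.5 inches.
26 / 4.5 = 5.778 sts/in.
7.5 × 5.778 = 43.33 sts.
Nearest multiple of 4: 44.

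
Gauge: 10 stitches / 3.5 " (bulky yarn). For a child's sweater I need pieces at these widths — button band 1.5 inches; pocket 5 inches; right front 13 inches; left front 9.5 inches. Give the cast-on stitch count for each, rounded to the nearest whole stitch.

button band 4; pocket 14; right front 37; left front 27.

Rate = 10/3.5 = 2.857 sts per in.
button band: 1.5 × 2.857 = 4.29 → 4.
pocket: 5 × 2.857 = 14.29 → 14.
right front: 13 × 2.857 = 37.14 → 37.
left front: 9.5 × 2.857 = 27.14 → 27.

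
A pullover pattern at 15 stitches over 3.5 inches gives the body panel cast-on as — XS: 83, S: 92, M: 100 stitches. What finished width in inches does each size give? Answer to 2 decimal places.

XS 19.37 inches; S 21.47 inches; M 23.33 inches.

15/3.5 = 4.286 sts per in.
XS: 83 / 4.286 = 19.367 → 19.37 in.
S: 92 / 4.286 = 21.467 → 21.47 in.
M: 100 / 4.286 = 23.333 → 23.33 in.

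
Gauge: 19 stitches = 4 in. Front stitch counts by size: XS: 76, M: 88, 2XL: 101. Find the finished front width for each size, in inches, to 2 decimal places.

XS 16.00 inches; M 18.53 inches; 2XL 21.26 inches.

19/4 = 4.75 sts per in.
XS: 76 / 4.75 = 16.000 → 16.00 in.
M: 88 / 4.75 = 18.526 → 18.53 in.
2XL: 101 / 4.75 = 21.263 → 21.26 in.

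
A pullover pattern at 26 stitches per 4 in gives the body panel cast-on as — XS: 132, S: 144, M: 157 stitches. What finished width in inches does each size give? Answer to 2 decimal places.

XS 20.31 inches; S 22.15 inches; M 24.15 inches.

26/4 = 6.5 sts per in.
XS: 132 / 6.5 = 20.308 → 20.31 in.
S: 144 / 6.5 = 22.154 → 22.15 in.
M: 157 / 6.5 = 24.154 → 24.15 in.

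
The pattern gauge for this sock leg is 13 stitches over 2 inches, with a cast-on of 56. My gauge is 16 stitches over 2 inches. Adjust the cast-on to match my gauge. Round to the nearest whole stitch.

Cast on 69 stitches.

Scale factor = 16 / 13 = 1.231.
56 × 16 / 13 = 68.92 sts.
→ 69 sts.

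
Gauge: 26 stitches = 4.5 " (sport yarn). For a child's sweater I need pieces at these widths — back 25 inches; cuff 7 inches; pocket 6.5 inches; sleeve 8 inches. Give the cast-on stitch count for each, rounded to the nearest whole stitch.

back 144; cuff 40; pocket 38; sleeve 46.

Rate = 26/4.5 = 5.778 sts per in.
back: 25 × 5.778 = 144.44 → 144.
cuff: 7 × 5.778 = 40.44 → 40.
pocket: 6.5 × 5.778 = 37.56 → 38.
sleeve: 8 × 5.778 = 46.22 → 46.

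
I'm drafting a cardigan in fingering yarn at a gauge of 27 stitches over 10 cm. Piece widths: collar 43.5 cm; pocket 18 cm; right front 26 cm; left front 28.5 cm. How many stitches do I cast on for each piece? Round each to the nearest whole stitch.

Rate = 27/10 = 2.7 sts per cm.
collar: 43.5 × 2.7 = 117.45 → 117.
pocket: 18 × 2.7 = 48.60 → 49.
right front: 26 × 2.7 = 70.20 → 70.
left front: 28.5 × 2.7 = 76.95 → 77.

collar 117; pocket 49; right front 70; left front 77.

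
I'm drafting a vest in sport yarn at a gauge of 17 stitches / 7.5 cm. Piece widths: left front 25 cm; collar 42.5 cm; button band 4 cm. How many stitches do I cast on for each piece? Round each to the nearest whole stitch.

left front 57; collar 96; button band 9.

Rate = 17/7.5 = 2.267 sts per cm.
left front: 25 × 2.267 = 56.67 → 57.
collar: 42.5 × 2.267 = 96.33 → 96.
button band: 4 × 2.267 = 9.07 → 9.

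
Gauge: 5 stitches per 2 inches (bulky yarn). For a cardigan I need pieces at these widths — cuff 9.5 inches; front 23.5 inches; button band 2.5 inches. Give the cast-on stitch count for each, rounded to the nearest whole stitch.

cuff 24; front 59; button band 6.

Rate = 5/2 = 2.5 sts per in.
cuff: 9.5 × 2.5 = 23.75 → 24.
front: 23.5 × 2.5 = 58.75 → 59.
button band: 2.5 × 2.5 = 6.25 → 6.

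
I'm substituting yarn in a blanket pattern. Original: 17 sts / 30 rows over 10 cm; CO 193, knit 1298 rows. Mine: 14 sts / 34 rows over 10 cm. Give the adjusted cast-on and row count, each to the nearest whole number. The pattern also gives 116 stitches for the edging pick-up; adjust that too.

Cast on 159 stitches; work 1471 rows; edging pick-up 96 stitches.

Stitches: 193 × 14/17 = 158.94 → 159.
Rows: 1298 × 34/30 = 1471.07 → 1471.
edging pick-up: 116 × 14/17 = 95.53 → 96.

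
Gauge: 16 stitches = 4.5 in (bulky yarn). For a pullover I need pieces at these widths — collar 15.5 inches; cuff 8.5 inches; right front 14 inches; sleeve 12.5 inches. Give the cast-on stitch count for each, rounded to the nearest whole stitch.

collar 55; cuff 30; right front 50; sleeve 44.

Rate = 16/4.5 = 3.556 sts per in.
collar: 15.5 × 3.556 = 55.11 → 55.
cuff: 8.5 × 3.556 = 30.22 → 30.
right front: 14 × 3.556 = 49.78 → 50.
sleeve: 12.5 × 3.556 = 44.44 → 44.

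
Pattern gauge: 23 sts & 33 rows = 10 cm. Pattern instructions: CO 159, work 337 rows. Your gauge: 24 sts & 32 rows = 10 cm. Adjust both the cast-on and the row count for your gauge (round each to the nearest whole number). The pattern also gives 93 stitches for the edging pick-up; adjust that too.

Cast on 166 stitches; work 327 rows; edging pick-up 97 stitches.

Stitches: 159 × 24/23 = 165.91 → 166.
Rows: 337 × 32/33 = 326.79 → 327.
edging pick-up: 93 × 24/23 = 97.04 → 97.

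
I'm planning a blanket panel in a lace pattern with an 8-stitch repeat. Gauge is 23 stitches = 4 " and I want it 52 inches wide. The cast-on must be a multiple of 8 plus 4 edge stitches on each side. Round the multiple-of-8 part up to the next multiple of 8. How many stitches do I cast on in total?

Cast on 304 stitches.

23 / 4 = 5.75 sts per inch.
52 × 5.75 = 299.00 sts.
Less 8 edge sts → 291.00 for the repeat.
Next multiple of 8: 296.
Add back 8 edge sts → 304.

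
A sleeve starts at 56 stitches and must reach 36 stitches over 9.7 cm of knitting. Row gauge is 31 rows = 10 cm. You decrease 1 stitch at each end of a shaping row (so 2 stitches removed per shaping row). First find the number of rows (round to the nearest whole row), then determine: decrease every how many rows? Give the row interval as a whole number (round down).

Rows = 9.7 × 3.1 = 30.1 → 30 rows.
Stitches to remove: 20 → 10 shaping rows (at 2 st each).
30 / 10 = 3.00 → every 3 rows.

Decrease every 3rd row.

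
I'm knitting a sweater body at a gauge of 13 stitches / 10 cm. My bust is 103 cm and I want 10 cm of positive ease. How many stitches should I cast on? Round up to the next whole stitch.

CO 147 sts.

Finished = 103 + 10 = 113 cm.
13 / 10 = 1.3 sts per cm.
113.00 × 1.3 = 146.90 sts.
→ 147 sts.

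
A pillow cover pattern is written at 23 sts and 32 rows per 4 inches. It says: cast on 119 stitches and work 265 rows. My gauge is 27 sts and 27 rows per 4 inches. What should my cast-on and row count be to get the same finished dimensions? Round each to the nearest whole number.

Stitches: 119 × 27/23 = 139.70 → 140.
Rows: 265 × 27/32 = 223.59 → 224.

Cast on 140 stitches; work 224 rows.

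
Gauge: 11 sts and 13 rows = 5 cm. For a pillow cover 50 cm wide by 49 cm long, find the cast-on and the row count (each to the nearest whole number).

Stitch gauge = 11/5 = 2.2 sts/cm; 50 × 2.2 = 110.00 → 110 sts.
Row gauge = 13/5 = 2.6 rows/cm; 49 × 2.6 = 127.40 → 127 rows.

Cast on 110 stitches and work 127 rows.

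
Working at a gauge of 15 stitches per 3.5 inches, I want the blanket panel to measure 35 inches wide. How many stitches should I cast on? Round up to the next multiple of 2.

150 stitches.

15 stitches / 3.5 in = 4.286 stitches per inch.
35 × 4.286 = 150.00 stitches.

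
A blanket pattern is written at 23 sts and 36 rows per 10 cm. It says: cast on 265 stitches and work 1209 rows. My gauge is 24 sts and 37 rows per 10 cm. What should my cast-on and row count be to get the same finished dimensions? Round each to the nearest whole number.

Cast on 277 stitches; work 1243 rows.

Stitches: 265 × 24/23 = 276.52 → 277.
Rows: 1209 × 37/36 = 1242.58 → 1243.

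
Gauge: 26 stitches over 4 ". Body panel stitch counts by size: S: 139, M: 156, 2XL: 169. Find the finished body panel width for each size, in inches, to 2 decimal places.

S 21.38 inches; M 24.00 inches; 2XL 26.00 inches.

26/4 = 6.5 sts per in.
S: 139 / 6.5 = 21.385 → 21.38 in.
M: 156 / 6.5 = 24.000 → 24.00 in.
2XL: 169 / 6.5 = 26.000 → 26.00 in.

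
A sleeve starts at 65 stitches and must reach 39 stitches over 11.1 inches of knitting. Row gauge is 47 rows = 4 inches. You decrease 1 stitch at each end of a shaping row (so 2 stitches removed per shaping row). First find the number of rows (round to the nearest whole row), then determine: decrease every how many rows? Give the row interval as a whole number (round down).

Decrease every 10th row.

Rows = 11.1 × 11.75 = 130.4 → 130 rows.
Stitches to remove: 26 → 13 shaping rows (at 2 st each).
130 / 13 = 10.00 → every 10 rows.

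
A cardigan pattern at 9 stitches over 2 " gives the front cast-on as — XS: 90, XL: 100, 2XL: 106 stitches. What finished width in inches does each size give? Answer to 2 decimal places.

9/2 = 4.5 sts per in.
XS: 90 / 4.5 = 20.000 → 20.00 in.
XL: 100 / 4.5 = 22.222 → 22.22 in.
2XL: 106 / 4.5 = 23.556 → 23.56 in.

XS 20.00 inches; XL 22.22 inches; 2XL 23.56 inches.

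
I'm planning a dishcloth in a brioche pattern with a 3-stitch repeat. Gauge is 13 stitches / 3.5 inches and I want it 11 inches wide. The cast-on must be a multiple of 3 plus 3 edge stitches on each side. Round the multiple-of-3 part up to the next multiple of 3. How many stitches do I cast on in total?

13 / 3.5 = 3.714 sts per inch.
11 × 3.714 = 40.86 sts.
Less 6 edge sts → 34.86 for the repeat.
Next multiple of 3: 36.
Add back 6 edge sts → 42.

42 stitches.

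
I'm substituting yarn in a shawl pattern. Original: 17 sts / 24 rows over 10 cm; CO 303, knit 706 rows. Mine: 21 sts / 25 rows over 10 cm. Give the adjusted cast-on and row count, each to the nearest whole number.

Cast on 374 stitches; work 735 rows.

Stitches: 303 × 21/17 = 374.29 → 374.
Rows: 706 × 25/24 = 735.42 → 735.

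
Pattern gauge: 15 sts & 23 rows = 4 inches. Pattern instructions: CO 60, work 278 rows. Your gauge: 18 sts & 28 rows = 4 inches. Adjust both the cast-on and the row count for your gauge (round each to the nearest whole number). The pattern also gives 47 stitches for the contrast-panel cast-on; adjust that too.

Cast on 72 stitches; work 338 rows; contrast-panel cast-on 56 stitches.

Stitches: 60 × 18/15 = 72.00 → 72.
Rows: 278 × 28/23 = 338.43 → 338.
contrast-panel cast-on: 47 × 18/15 = 56.40 → 56.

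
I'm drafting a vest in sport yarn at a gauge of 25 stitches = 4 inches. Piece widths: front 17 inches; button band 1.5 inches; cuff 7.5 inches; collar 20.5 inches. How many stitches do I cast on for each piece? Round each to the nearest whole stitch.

front 106; button band 9; cuff 47; collar 128.

Rate = 25/4 = 6.25 sts per in.
front: 17 × 6.25 = 106.25 → 106.
button band: 1.5 × 6.25 = 9.38 → 9.
cuff: 7.5 × 6.25 = 46.88 → 47.
collar: 20.5 × 6.25 = 128.12 → 128.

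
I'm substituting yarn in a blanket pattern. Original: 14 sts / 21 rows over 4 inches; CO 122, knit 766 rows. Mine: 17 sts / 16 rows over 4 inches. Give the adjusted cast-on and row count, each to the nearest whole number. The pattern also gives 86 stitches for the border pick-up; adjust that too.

Cast on 148 stitches; work 584 rows; border pick-up 104 stitches.

Stitches: 122 × 17/14 = 148.14 → 148.
Rows: 766 × 16/21 = 583.62 → 584.
border pick-up: 86 × 17/14 = 104.43 → 104.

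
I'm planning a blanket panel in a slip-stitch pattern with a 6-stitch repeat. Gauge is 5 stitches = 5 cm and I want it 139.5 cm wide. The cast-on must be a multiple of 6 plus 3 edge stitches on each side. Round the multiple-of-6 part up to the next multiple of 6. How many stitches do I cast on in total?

Cast on 144 stitches.

5 / 5 = 1 sts per cm.
139.5 × 1 = 139.50 sts.
Less 6 edge sts → 133.50 for the repeat.
Next multiple of 6: 138.
Add back 6 edge sts → 144.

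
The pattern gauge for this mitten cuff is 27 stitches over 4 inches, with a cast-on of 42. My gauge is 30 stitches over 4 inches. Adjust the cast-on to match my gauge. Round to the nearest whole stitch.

CO 47 sts.

Scale factor = 30 / 27 = 1.111.
42 × 30 / 27 = 46.67 sts.
→ 47 sts.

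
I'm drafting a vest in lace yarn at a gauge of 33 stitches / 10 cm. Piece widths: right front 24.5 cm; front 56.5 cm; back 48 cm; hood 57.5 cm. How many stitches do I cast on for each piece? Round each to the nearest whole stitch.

right front 81; front 186; back 158; hood 190.

Rate = 33/10 = 3.3 sts per cm.
right front: 24.5 × 3.3 = 80.85 → 81.
front: 56.5 × 3.3 = 186.45 → 186.
back: 48 × 3.3 = 158.40 → 158.
hood: 57.5 × 3.3 = 189.75 → 190.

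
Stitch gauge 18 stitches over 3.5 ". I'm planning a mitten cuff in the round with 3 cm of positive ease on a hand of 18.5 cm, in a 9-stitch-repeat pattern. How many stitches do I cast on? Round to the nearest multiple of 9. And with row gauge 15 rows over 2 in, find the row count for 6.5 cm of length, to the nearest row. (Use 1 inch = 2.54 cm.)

Cast on 45 stitches; work 19 rows.

Finished = 18.5 + 3 = 21.5 cm.
21.5 cm × 1/2.54 = 8.46 inches.
18/3.5 = 5.143 sts per in; 8.46 × 5.143 = 43.53 sts.
Nearest multiple of 9 → 45.
6.5 cm = 2.56 inches; × 7.5 = 19.19 → 19 rows.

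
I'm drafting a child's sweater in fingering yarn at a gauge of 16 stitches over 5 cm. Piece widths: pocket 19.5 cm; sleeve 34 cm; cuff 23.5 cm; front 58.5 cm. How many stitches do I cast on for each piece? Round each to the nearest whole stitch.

pocket 62; sleeve 109; cuff 75; front 187.

Rate = 16/5 = 3.2 sts per cm.
pocket: 19.5 × 3.2 = 62.40 → 62.
sleeve: 34 × 3.2 = 108.80 → 109.
cuff: 23.5 × 3.2 = 75.20 → 75.
front: 58.5 × 3.2 = 187.20 → 187.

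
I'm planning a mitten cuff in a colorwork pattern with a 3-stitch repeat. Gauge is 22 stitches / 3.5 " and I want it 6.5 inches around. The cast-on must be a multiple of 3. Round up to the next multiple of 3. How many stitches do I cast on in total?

22 / 3.5 = 6.286 sts per inch.
6.5 × 6.286 = 40.86 sts.
Next multiple of 3: 42.

Cast on 42 stitches.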